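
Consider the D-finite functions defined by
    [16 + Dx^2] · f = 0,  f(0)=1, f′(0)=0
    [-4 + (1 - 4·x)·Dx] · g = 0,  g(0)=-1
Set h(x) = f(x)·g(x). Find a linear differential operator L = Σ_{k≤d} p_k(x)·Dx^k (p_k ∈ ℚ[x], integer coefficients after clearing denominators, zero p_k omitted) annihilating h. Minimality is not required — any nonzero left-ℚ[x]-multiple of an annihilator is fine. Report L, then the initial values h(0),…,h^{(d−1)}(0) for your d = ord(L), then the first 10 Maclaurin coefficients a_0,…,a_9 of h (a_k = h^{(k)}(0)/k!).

f: a_k = 1, 0, -8, 0, 32/3, 0, -256/45, 0, 512/315, 0, …
g: a_k = -1, -4, -16, -64, -256, -1024, -4096, -16384, -65536, -262144, …
L₀ := L_f ⊗_s L_g (sym. prod.), ord ≤ 2.
L = (-16 + 64·x) + 8·Dx + (-1 + 4·x)·Dx^2  (order 2).
h: a_k = -1, -4, -8, -32, -416/3, -1664/3, -99584/45, -398336/45, -2230784/63, -8923136/63, …
ICs: h(0) = -1, h′(0) = -4.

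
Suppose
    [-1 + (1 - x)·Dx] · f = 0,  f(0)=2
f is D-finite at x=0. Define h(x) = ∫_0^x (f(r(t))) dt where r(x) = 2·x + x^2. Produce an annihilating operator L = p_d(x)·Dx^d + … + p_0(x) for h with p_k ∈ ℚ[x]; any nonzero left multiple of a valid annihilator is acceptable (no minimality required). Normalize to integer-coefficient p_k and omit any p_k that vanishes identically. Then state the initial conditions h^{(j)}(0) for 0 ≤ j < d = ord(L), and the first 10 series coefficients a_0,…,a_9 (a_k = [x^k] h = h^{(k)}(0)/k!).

f: a_k = 2, 2, 2, 2, 2, 2, 2, 2, 2, 2, …
Substitute x→r, Dx→(1/r')Dx; clear ⇒ L₀.
∫: right-multiply L₀ by Dx.
L = (2 + 2·x)·Dx + (-1 + 2·x + x^2)·Dx^2  (order 2).
h: a_k = 0, 2, 2, 10/3, 6, 58/5, 70/3, 338/7, 102, 1970/9, …
ICs: h(0) = 0, h′(0) = 2.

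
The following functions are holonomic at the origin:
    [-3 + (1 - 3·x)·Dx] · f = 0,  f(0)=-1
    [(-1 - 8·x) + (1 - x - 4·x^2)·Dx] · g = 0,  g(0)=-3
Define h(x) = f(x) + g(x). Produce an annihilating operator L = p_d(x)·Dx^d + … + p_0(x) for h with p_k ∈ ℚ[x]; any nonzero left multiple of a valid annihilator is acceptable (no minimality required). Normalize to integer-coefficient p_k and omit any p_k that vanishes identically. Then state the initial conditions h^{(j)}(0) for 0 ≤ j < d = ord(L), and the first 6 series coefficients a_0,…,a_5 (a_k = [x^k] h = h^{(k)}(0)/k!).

f: a_k = -1, -3, -9, -27, -81, -243, …
g: a_k = -3, -3, -15, -27, -87, -195, …
Sum ⇒ L₀ = lclm(L_f,L_g) in ℚ(x)⟨Dx⟩.
L = (6 - 72·x + 144·x^2 - 144·x^3) + (4 - 84·x^2 + 252·x^3 - 288·x^4)·Dx + (-1 + 8·x - 21·x^2 + 8·x^3 + 54·x^4 - 72·x^5)·Dx^2  (order 2).
h: a_k = -4, -6, -24, -54, -168, -438, …
ICs: h(0) = -4, h′(0) = -6.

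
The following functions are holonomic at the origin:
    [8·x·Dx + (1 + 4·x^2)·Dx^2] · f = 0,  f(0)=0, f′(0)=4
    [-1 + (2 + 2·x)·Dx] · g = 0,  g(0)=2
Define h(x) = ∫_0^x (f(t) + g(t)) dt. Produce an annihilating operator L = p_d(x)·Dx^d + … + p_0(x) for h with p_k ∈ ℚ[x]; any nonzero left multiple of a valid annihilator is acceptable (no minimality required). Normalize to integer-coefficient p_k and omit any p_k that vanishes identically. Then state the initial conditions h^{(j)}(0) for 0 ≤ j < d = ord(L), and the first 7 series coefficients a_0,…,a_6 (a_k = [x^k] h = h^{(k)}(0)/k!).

f: a_k = 0, 4, 0, -16/3, 0, 64/5, 0, …
g: a_k = 2, 1, -1/4, 1/8, -5/64, 7/128, -21/512, …
f+g: L₀ = lclm(L_f,L_g), ord ≤ 2+1.
h=∫₀ˣh₀: take L = L₀·Dx.
L = (-16 - 40·x + 192·x^2 + 96·x^3)·Dx^2 + (-35 - 64·x + 328·x^2 + 768·x^3 + 336·x^4)·Dx^3 + (-2 + 30·x + 48·x^2 + 144·x^3 + 224·x^4 + 96·x^5)·Dx^4  (order 4).
h: a_k = 0, 2, 5/2, -1/12, -125/96, -1/64, 8227/3840, …
ICs: h(0) = 0, h′(0) = 2, h′′(0) = 5, h′′′(0) = -1/2.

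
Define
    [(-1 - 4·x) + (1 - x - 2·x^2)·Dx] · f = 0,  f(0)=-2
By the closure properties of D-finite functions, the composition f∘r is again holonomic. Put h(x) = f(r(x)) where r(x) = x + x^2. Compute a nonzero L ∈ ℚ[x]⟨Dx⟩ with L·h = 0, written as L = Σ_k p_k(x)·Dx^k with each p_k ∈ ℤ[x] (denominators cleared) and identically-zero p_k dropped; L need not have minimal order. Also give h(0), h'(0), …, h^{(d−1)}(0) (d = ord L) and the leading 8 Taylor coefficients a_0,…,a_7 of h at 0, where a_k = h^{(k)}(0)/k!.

f: a_k = -2, -2, -6, -10, -22, -42, -86, -170, …
Substitute x→r, Dx→(1/r')Dx; clear ⇒ L₀.
L = (1 + 6·x + 12·x^2 + 8·x^3) + (-1 + x + 3·x^2 + 4·x^3 + 2·x^4)·Dx  (order 1).
h: a_k = -2, -2, -8, -22, -58, -160, -438, -1194, …
ICs: h(0) = -2.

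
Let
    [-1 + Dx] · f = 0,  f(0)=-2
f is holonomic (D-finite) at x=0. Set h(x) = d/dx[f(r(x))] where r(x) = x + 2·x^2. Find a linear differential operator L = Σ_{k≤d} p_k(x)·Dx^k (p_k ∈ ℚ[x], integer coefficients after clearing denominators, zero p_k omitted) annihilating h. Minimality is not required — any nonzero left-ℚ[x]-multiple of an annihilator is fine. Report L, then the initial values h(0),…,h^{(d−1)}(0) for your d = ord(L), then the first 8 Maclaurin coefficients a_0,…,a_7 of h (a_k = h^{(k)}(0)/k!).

f: a_k = -2, -2, -1, -1/3, -1/12, -1/60, -1/360, -1/2520, …
Change of var in L_f (x↦r) gives L₀.
Derive L from L₀ (diff closure).
L = (5 + 8·x + 16·x^2) + (-1 - 4·x)·Dx  (order 1).
h: a_k = -2, -10, -13, -73/3, -281/12, -1741/60, -1697/72, -57233/2520, …
ICs: h(0) = -2.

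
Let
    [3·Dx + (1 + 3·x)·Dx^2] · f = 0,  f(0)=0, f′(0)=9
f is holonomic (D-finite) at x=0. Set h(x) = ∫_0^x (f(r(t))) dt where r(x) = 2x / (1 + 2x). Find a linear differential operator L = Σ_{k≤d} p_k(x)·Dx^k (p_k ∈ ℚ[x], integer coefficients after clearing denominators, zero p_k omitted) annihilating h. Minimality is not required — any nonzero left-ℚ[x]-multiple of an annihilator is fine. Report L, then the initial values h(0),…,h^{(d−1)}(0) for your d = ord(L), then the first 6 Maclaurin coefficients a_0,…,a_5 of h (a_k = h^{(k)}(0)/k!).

f: a_k = 0, 9, -27/2, 27, -243/4, 729/5, …
f∘r: x↦r, Dx↦Dx/r' in L_f ⇒ L₀.
h=∫₀ˣh₀: take L = L₀·Dx.
L = (10 + 32·x)·Dx^2 + (1 + 10·x + 16·x^2)·Dx^3  (order 3).
h: a_k = 0, 0, 9, -30, 126, -612, …
ICs: h(0) = 0, h′(0) = 0, h′′(0) = 18.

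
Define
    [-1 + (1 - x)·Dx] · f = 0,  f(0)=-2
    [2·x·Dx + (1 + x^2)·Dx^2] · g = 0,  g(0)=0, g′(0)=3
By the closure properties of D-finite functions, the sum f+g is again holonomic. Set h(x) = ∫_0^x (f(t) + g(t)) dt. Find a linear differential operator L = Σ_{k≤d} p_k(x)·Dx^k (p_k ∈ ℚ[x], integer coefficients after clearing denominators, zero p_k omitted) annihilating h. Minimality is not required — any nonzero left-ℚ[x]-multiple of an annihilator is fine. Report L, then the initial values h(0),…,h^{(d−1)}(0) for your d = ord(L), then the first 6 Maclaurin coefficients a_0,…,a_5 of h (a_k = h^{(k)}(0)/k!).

L = (-2 + 8·x + 6·x^2)·Dx^2 + (4 - 2·x + 4·x^2 + 6·x^3)·Dx^3 + (-1 + x^4)·Dx^4  (order 4).
h: a_k = 0, -2, 1/2, -2/3, -3/4, -2/5, …
ICs: h(0) = 0, h′(0) = -2, h′′(0) = 1, h′′′(0) = -4.

f: a_k = -2, -2, -2, -2, -2, -2, …
g: a_k = 0, 3, 0, -1, 0, 3/5, …
f+g: L₀ = lclm(L_f,L_g), ord ≤ 1+2.
h=∫h₀ ⇒ L = L₀·Dx.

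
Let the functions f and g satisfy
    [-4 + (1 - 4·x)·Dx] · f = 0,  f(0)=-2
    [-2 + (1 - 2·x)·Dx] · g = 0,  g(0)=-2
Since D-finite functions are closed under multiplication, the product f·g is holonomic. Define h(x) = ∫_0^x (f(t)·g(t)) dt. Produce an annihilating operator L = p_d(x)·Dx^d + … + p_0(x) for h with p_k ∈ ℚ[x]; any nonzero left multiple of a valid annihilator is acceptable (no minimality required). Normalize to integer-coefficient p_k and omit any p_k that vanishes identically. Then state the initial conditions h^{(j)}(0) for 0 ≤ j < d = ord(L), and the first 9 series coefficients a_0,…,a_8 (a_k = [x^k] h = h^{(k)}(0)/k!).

L = (-6 + 16·x)·Dx + (1 - 6·x + 8·x^2)·Dx^2  (order 2).
h: a_k = 0, 4, 12, 112/3, 120, 1984/5, 1344, 32512/7, 16320, …
ICs: h(0) = 0, h′(0) = 4.

f: a_k = -2, -8, -32, -128, -512, -2048, -8192, -32768, -131072, …
g: a_k = -2, -4, -8, -16, -32, -64, -128, -256, -512, …
h₀=f·g: eliminate ⇒ L₀, order ≤ 1·1.
∫: right-multiply L₀ by Dx.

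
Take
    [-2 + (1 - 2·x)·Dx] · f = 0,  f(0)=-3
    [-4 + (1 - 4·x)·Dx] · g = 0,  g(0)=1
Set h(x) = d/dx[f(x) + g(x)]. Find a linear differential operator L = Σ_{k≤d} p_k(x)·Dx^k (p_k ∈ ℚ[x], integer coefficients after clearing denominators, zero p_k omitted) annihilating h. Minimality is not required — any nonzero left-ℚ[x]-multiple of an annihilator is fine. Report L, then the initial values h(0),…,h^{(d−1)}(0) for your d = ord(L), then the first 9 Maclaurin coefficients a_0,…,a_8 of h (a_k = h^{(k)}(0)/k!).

L = 48 + (-18 + 48·x)·Dx + (1 - 6·x + 8·x^2)·Dx^2  (order 2).
h: a_k = -2, 8, 120, 832, 4640, 23424, 112000, 518144, 2345472, …
ICs: h(0) = -2, h′(0) = 8.

f: a_k = -3, -6, -12, -24, -48, -96, -192, -384, -768, …
g: a_k = 1, 4, 16, 64, 256, 1024, 4096, 16384, 65536, …
h₀=f+g: left-lcm gives L₀, ord ≤ 2.
h₀' ⇒ L via d/dx closure of L₀.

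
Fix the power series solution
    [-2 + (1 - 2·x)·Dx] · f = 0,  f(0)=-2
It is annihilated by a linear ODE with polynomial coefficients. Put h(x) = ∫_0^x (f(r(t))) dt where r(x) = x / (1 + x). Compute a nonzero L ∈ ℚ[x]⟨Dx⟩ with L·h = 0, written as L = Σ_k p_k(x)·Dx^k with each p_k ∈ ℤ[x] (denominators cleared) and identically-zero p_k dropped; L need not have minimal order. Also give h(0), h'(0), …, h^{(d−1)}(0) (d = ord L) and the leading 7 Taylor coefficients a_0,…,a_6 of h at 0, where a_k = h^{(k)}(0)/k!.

L = 2·Dx + (-1 + x^2)·Dx^2  (order 2).
h: a_k = 0, -2, -2, -4/3, -1, -4/5, -2/3, …
ICs: h(0) = 0, h′(0) = -2.

f: a_k = -2, -4, -8, -16, -32, -64, -128, …
Substitute x→r, Dx→(1/r')Dx; clear ⇒ L₀.
∫: right-multiply L₀ by Dx.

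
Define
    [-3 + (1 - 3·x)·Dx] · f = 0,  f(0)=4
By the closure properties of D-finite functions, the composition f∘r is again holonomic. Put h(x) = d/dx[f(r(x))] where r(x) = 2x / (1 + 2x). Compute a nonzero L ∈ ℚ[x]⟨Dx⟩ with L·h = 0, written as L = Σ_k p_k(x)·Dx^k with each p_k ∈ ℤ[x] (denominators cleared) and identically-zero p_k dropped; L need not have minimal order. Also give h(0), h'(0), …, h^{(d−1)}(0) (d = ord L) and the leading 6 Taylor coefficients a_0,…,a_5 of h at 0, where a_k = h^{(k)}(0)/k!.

L = 8 + (-1 + 4·x)·Dx  (order 1).
h: a_k = 24, 192, 1152, 6144, 30720, 147456, …
ICs: h(0) = 24.

f: a_k = 4, 12, 36, 108, 324, 972, …
Substitute x→r, Dx→(1/r')Dx; clear ⇒ L₀.
h₀' ⇒ L via d/dx closure of L₀.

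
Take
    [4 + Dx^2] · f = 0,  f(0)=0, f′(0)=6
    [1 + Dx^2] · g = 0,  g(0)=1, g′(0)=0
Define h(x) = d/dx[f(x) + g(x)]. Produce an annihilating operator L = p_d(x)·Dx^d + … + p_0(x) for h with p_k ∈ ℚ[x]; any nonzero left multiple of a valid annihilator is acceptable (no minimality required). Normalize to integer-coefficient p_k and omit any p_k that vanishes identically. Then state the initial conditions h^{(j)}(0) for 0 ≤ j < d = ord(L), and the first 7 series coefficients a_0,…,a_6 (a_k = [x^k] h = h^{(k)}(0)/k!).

f: a_k = 0, 6, 0, -4, 0, 4/5, 0, …
g: a_k = 1, 0, -1/2, 0, 1/24, 0, -1/720, …
f+g: L₀ = lclm(L_f,L_g), ord ≤ 2+2.
h₀' ⇒ L via d/dx closure of L₀.
L = 4 + 5·Dx^2 + Dx^4  (order 4).
h: a_k = 6, -1, -12, 1/6, 4, -1/120, -8/15, …
ICs: h(0) = 6, h′(0) = -1, h′′(0) = -24, h′′′(0) = 1.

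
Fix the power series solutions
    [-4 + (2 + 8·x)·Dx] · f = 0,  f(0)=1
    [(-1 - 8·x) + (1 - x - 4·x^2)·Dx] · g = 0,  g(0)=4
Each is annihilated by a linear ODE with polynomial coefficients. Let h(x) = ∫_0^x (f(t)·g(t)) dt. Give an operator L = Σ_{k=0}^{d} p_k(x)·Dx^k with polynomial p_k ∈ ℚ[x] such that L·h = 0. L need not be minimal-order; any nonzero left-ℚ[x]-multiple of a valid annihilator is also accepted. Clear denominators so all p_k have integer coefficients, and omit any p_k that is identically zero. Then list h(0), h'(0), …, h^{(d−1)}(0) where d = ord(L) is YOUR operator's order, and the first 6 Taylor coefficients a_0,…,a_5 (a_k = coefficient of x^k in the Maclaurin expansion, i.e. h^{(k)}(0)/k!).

L = (3 + 10·x + 24·x^2)·Dx + (-1 - 3·x + 8·x^2 + 16·x^3)·Dx^2  (order 2).
h: a_k = 0, 4, 6, 20/3, 21, 124/5, …
ICs: h(0) = 0, h′(0) = 4.

f: a_k = 1, 2, -2, 4, -10, 28, …
g: a_k = 4, 4, 20, 36, 116, 260, …
L₀ := L_f ⊗_s L_g (sym. prod.), ord ≤ 1.
h=∫h₀ ⇒ L = L₀·Dx.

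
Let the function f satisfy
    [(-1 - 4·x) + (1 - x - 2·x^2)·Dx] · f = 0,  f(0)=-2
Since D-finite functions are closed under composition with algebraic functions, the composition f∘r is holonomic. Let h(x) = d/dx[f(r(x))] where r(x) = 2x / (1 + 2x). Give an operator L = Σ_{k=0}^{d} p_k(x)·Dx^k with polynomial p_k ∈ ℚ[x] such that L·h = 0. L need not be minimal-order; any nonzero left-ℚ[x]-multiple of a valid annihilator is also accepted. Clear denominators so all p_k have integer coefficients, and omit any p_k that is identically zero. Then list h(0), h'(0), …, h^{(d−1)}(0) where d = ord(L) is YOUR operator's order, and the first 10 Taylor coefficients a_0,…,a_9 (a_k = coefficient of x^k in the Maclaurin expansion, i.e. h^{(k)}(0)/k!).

L = (8 + 48·x + 288·x^2 + 320·x^3) + (-1 - 14·x - 36·x^2 + 56·x^3 + 160·x^4)·Dx  (order 1).
h: a_k = -4, -32, 0, -512, 1280, -9216, 35840, -180224, 774144, -3522560, …
ICs: h(0) = -4.

f: a_k = -2, -2, -6, -10, -22, -42, -86, -170, -342, -682, …
Substitute x→r, Dx→(1/r')Dx; clear ⇒ L₀.
Derive L from L₀ (diff closure).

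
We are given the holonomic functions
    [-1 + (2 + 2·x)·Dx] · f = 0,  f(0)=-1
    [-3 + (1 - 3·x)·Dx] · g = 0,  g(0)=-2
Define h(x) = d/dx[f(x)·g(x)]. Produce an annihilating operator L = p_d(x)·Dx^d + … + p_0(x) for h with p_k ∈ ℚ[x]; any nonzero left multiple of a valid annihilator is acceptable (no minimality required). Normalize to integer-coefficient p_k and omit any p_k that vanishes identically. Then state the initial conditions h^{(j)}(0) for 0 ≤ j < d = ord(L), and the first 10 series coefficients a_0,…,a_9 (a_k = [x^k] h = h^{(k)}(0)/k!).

f: a_k = -1, -1/2, 1/8, -1/16, 5/128, -7/256, 21/1024, -33/2048, 429/32768, -715/65536, …
g: a_k = -2, -6, -18, -54, -162, -486, -1458, -4374, -13122, -39366, …
Sym-product of L_f,L_g gives L₀ (≤ ord 1).
h=h₀': d/dx-closure on L₀ ⇒ L.
L = (83 + 126·x + 27·x^2) + (-14 + 22·x + 54·x^2 + 18·x^3)·Dx  (order 1).
h: a_k = 7, 83/2, 1497/8, 11971/16, 359165/128, 2585925/256, 36203181/1024, 248249955/2048, 13405504005/32768, 89370014545/65536, …
ICs: h(0) = 7.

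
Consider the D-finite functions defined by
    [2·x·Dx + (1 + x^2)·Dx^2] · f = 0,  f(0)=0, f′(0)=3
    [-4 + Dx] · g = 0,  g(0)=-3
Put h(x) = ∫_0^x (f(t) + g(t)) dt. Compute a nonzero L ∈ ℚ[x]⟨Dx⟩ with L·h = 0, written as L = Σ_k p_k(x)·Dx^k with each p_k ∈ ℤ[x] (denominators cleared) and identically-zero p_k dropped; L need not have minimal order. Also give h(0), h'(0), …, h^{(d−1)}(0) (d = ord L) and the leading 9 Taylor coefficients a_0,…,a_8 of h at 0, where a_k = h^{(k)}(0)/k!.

L = (4 - 16·x - 12·x^2 - 16·x^3)·Dx^2 + (-9 - 13·x^2 - 8·x^4)·Dx^3 + (2 + x + 4·x^2 + x^3 + 2·x^4)·Dx^4  (order 4).
h: a_k = 0, -3, -9/2, -8, -33/4, -32/5, -25/6, -256/105, -1069/840, …
ICs: h(0) = 0, h′(0) = -3, h′′(0) = -9, h′′′(0) = -48.

f: a_k = 0, 3, 0, -1, 0, 3/5, 0, -3/7, 0, …
g: a_k = -3, -12, -24, -32, -32, -128/5, -256/15, -1024/105, -512/105, …
L₀ := lclm(L_f,L_g); ord L₀ ≤ 2+1.
h=∫₀ˣh₀: take L = L₀·Dx.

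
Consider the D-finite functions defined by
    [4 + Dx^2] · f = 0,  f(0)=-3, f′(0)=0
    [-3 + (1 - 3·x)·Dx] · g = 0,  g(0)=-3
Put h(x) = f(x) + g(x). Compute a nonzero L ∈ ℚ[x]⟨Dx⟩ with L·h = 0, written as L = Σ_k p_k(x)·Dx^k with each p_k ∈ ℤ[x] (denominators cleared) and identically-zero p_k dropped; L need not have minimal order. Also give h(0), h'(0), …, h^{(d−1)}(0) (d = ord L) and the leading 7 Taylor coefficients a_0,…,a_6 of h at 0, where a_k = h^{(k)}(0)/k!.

f: a_k = -3, 0, 6, 0, -2, 0, 4/15, …
g: a_k = -3, -9, -27, -81, -243, -729, -2187, …
Weyl lclm of L_f,L_g ⇒ L₀ (ord ≤ 3).
L = (-348 + 144·x - 216·x^2) + (44 - 180·x + 216·x^2 - 216·x^3)·Dx + (-87 + 36·x - 54·x^2)·Dx^2 + (11 - 45·x + 54·x^2 - 54·x^3)·Dx^3  (order 3).
h: a_k = -6, -9, -21, -81, -245, -729, -32801/15, …
ICs: h(0) = -6, h′(0) = -9, h′′(0) = -42.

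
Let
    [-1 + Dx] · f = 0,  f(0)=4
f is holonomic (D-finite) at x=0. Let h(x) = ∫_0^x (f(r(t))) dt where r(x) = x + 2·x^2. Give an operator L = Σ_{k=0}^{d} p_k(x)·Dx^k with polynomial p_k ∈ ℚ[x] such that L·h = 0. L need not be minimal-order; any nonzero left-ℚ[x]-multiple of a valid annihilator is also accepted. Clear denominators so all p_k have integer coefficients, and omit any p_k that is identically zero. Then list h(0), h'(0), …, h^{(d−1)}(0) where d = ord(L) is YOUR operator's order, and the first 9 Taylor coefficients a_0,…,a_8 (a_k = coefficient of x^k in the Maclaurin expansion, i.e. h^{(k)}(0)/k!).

f: a_k = 4, 4, 2, 2/3, 1/6, 1/30, 1/180, 1/1260, 1/10080, …
Substitute x→r, Dx→(1/r')Dx; clear ⇒ L₀.
h=∫₀ˣh₀: take L = L₀·Dx.
L = (-1 - 4·x)·Dx + Dx^2  (order 2).
h: a_k = 0, 4, 2, 10/3, 13/6, 73/30, 281/180, 1741/1260, 1697/2016, …
ICs: h(0) = 0, h′(0) = 4.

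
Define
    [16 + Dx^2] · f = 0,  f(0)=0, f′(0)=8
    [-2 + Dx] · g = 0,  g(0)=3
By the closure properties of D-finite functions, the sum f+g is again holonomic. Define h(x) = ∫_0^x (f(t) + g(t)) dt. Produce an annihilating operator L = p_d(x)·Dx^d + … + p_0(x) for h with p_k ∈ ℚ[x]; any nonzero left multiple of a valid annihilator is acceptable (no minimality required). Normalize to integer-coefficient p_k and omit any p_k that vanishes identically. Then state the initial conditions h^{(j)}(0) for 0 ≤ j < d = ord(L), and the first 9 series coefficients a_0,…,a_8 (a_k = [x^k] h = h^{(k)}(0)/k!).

f: a_k = 0, 8, 0, -64/3, 0, 256/15, 0, -2048/315, 0, …
g: a_k = 3, 6, 6, 4, 2, 4/5, 4/15, 8/105, 2/105, …
f+g: L₀ = lclm(L_f,L_g), ord ≤ 2+1.
h=∫₀ˣh₀: take L = L₀·Dx.
L = -32·Dx + 16·Dx^2 - 2·Dx^3 + Dx^4  (order 4).
h: a_k = 0, 3, 7, 2, -13/3, 2/5, 134/45, 4/105, -253/315, …
ICs: h(0) = 0, h′(0) = 3, h′′(0) = 14, h′′′(0) = 12.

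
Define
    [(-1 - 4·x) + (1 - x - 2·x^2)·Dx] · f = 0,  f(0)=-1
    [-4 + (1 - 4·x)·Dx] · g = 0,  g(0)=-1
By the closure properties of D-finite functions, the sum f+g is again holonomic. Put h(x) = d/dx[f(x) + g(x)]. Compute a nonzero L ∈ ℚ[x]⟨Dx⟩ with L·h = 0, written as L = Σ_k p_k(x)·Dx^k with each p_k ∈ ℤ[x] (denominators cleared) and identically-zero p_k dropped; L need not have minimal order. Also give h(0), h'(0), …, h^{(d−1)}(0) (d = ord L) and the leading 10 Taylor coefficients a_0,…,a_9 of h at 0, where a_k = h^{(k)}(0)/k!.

f: a_k = -1, -1, -3, -5, -11, -21, -43, -85, -171, -341, …
g: a_k = -1, -4, -16, -64, -256, -1024, -4096, -16384, -65536, -262144, …
h₀=f+g: left-lcm gives L₀, ord ≤ 2.
h₀' ⇒ L via d/dx closure of L₀.
L = (168 + 192·x + 1728·x^2 - 768·x^3 + 768·x^4) + (-33 - 144·x + 264·x^2 + 1056·x^3 - 576·x^4 + 768·x^5)·Dx + (1 + 13·x - 100·x^2 + 120·x^3 + 40·x^4 - 64·x^5 + 128·x^6)·Dx^2  (order 2).
h: a_k = -5, -38, -207, -1068, -5225, -24834, -115283, -525656, -2362365, -10492590, …
ICs: h(0) = -5, h′(0) = -38.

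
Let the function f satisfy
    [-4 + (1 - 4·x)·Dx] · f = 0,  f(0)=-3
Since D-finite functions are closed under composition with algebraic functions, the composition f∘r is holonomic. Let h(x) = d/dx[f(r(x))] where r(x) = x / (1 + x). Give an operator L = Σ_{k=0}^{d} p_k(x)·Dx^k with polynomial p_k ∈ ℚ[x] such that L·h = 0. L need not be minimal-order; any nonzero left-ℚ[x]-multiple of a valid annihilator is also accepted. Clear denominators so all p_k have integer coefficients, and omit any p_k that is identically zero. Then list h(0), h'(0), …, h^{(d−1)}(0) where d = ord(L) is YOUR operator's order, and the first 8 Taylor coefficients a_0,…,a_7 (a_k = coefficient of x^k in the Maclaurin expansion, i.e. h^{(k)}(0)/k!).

L = 6 + (-1 + 3·x)·Dx  (order 1).
h: a_k = -12, -72, -324, -1296, -4860, -17496, -61236, -209952, …
ICs: h(0) = -12.

f: a_k = -3, -12, -48, -192, -768, -3072, -12288, -49152, …
h₀=f(r): pull back L_f along r ⇒ L₀.
Differentiate: ansatz ord ≤ ord L₀ ⇒ L.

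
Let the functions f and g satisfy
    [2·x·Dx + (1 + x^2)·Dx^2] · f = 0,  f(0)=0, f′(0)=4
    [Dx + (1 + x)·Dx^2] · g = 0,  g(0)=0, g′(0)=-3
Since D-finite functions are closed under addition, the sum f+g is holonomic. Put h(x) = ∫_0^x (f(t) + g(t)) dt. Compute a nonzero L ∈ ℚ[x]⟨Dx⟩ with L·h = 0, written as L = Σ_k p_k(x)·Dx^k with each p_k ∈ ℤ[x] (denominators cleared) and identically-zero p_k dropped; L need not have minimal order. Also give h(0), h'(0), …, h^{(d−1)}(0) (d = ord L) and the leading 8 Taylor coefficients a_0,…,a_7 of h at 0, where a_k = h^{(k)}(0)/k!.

f: a_k = 0, 4, 0, -4/3, 0, 4/5, 0, -4/7, …
g: a_k = 0, -3, 3/2, -1, 3/4, -3/5, 1/2, -3/7, …
f+g: L₀ = lclm(L_f,L_g), ord ≤ 2+2.
h=∫₀ˣh₀: take L = L₀·Dx.
L = (-2 - 6·x + 6·x^2 + 2·x^3)·Dx^2 + (-4 - 4·x + 12·x^3 + 4·x^4)·Dx^3 + (-1 + x + 2·x^2 + 2·x^3 + 3·x^4 + x^5)·Dx^4  (order 4).
h: a_k = 0, 0, 1/2, 1/2, -7/12, 3/20, 1/30, 1/14, …
ICs: h(0) = 0, h′(0) = 0, h′′(0) = 1, h′′′(0) = 3.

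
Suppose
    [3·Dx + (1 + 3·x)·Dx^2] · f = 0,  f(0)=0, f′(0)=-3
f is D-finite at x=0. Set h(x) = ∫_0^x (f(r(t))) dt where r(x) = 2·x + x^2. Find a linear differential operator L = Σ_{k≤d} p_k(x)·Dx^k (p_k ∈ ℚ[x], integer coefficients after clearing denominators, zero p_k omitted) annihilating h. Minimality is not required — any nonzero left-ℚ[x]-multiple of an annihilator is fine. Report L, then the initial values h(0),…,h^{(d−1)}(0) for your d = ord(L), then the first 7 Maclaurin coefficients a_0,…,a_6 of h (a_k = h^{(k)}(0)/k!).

L = (5 + 6·x + 3·x^2)·Dx^2 + (1 + 7·x + 9·x^2 + 3·x^3)·Dx^3  (order 3).
h: a_k = 0, 0, -3, 5, -27/2, 441/10, -801/5, …
ICs: h(0) = 0, h′(0) = 0, h′′(0) = -6.

f: a_k = 0, -3, 9/2, -9, 81/4, -243/5, 243/2, …
f∘r: x↦r, Dx↦Dx/r' in L_f ⇒ L₀.
∫: right-multiply L₀ by Dx.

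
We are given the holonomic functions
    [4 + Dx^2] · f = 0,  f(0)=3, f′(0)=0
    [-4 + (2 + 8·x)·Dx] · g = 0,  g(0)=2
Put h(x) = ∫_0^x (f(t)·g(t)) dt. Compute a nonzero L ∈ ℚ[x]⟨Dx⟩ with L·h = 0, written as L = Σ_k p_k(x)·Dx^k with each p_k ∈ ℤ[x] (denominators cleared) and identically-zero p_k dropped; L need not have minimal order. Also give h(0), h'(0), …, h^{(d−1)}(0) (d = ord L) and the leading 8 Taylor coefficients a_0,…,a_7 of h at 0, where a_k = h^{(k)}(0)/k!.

L = (16 + 32·x + 64·x^2)·Dx + (-4 - 16·x)·Dx^2 + (1 + 8·x + 16·x^2)·Dx^3  (order 3).
h: a_k = 0, 6, 6, -8, 0, -32/5, 64/3, -5888/105, …
ICs: h(0) = 0, h′(0) = 6, h′′(0) = 12.

f: a_k = 3, 0, -6, 0, 2, 0, -4/15, 0, …
g: a_k = 2, 4, -4, 8, -20, 56, -168, 528, …
h₀=f·g: eliminate ⇒ L₀, order ≤ 2·1.
h=∫₀ˣh₀: take L = L₀·Dx.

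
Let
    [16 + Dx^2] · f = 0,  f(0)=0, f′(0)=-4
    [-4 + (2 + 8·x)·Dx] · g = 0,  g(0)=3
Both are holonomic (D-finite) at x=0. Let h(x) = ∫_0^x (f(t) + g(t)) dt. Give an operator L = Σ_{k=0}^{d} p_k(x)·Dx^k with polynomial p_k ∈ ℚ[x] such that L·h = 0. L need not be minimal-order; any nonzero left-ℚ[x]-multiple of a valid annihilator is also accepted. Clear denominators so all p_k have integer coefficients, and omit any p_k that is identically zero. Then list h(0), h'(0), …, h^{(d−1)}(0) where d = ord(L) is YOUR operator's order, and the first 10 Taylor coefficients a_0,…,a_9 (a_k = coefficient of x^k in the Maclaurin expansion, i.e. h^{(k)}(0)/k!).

L = (-224 - 1024·x - 2048·x^2)·Dx + (48 + 704·x + 3072·x^2 + 4096·x^3)·Dx^2 + (-14 - 64·x - 128·x^2)·Dx^3 + (3 + 44·x + 192·x^2 + 256·x^3)·Dx^4  (order 4).
h: a_k = 0, 3, 1, -2, 17/3, -6, 566/45, -36, 31313/315, -286, …
ICs: h(0) = 0, h′(0) = 3, h′′(0) = 2, h′′′(0) = -12.

f: a_k = 0, -4, 0, 32/3, 0, -128/15, 0, 1024/315, 0, -2048/2835, …
g: a_k = 3, 6, -6, 12, -30, 84, -252, 792, -2574, 8580, …
h₀=f+g: left-lcm gives L₀, ord ≤ 3.
Integrate: L := L₀·Dx.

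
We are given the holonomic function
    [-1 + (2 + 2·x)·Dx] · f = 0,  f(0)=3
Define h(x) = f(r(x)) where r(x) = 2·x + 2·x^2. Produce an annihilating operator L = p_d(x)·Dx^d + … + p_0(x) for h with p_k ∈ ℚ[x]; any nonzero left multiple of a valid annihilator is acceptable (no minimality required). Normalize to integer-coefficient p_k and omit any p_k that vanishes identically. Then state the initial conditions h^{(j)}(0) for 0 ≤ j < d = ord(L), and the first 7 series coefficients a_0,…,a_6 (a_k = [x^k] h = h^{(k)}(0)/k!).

f: a_k = 3, 3/2, -3/8, 3/16, -15/128, 21/256, -63/1024, …
L₀ from L_f via x↦r, Dx↦r'^{-1}Dx.
L = (-1 - 2·x) + (1 + 2·x + 2·x^2)·Dx  (order 1).
h: a_k = 3, 3, 3/2, -3/2, 9/8, -3/8, -9/16, …
ICs: h(0) = 3.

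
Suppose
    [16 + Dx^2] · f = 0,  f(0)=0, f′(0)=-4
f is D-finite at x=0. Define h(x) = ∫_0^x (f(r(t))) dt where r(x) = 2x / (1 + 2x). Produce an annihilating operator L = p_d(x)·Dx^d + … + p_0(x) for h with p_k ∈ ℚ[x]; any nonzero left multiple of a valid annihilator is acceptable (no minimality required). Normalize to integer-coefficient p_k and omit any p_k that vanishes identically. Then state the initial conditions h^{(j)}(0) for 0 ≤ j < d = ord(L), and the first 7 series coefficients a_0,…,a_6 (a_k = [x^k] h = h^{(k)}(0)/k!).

L = 64·Dx + (4 + 24·x + 48·x^2 + 32·x^3)·Dx^2 + (1 + 8·x + 24·x^2 + 32·x^3 + 16·x^4)·Dx^3  (order 3).
h: a_k = 0, 0, -4, 16/3, 40/3, -448/5, 12352/45, …
ICs: h(0) = 0, h′(0) = 0, h′′(0) = -8.

f: a_k = 0, -4, 0, 32/3, 0, -128/15, 0, …
Change of var in L_f (x↦r) gives L₀.
∫: right-multiply L₀ by Dx.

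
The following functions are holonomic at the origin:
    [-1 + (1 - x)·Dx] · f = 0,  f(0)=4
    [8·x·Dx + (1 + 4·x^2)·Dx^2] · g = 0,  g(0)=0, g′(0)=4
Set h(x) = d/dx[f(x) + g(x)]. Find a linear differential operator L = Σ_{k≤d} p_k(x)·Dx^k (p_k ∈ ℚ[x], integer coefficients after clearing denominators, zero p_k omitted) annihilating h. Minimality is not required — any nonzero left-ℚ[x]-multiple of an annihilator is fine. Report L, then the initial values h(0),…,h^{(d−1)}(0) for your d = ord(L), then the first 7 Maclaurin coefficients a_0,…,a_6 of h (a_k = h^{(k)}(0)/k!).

f: a_k = 4, 4, 4, 4, 4, 4, 4, …
g: a_k = 0, 4, 0, -16/3, 0, 64/5, 0, …
Sum ⇒ L₀ = lclm(L_f,L_g) in ℚ(x)⟨Dx⟩.
h₀' ⇒ L via d/dx closure of L₀.
L = (-8 + 32·x + 96·x^2) + (7 - 8·x - 20·x^2 + 96·x^3)·Dx + (-1 - 3·x - 12·x^3 + 16·x^4)·Dx^2  (order 2).
h: a_k = 8, 8, -4, 16, 84, 24, -228, …
ICs: h(0) = 8, h′(0) = 8.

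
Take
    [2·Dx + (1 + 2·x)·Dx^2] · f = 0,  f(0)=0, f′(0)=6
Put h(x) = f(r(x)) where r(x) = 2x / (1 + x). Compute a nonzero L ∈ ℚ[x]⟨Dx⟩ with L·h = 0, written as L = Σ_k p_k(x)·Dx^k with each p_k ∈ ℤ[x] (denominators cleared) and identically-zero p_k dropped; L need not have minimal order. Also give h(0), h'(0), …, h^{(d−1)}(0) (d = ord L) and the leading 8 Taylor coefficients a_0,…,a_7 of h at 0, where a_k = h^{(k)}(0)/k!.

f: a_k = 0, 6, -6, 8, -12, 96/5, -32, 384/7, …
Substitute x→r, Dx→(1/r')Dx; clear ⇒ L₀.
L = (6 + 10·x)·Dx + (1 + 6·x + 5·x^2)·Dx^2  (order 2).
h: a_k = 0, 12, -36, 124, -468, 9372/5, -7812, 234372/7, …
ICs: h(0) = 0, h′(0) = 12.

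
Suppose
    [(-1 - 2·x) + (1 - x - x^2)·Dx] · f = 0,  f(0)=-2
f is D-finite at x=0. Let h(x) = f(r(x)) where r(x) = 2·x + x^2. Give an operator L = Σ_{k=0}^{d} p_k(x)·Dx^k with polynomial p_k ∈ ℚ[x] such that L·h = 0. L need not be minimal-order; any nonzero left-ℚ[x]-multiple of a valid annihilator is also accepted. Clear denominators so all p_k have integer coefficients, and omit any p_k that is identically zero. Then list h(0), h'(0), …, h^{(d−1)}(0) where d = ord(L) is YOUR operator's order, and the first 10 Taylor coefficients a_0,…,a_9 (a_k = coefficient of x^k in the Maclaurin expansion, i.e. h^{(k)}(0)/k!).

L = (2 + 10·x + 12·x^2 + 4·x^3) + (-1 + 2·x + 5·x^2 + 4·x^3 + x^4)·Dx  (order 1).
h: a_k = -2, -4, -18, -64, -236, -868, -3190, -11728, -43114, -158496, …
ICs: h(0) = -2.

f: a_k = -2, -2, -4, -6, -10, -16, -26, -42, -68, -110, …
Change of var in L_f (x↦r) gives L₀.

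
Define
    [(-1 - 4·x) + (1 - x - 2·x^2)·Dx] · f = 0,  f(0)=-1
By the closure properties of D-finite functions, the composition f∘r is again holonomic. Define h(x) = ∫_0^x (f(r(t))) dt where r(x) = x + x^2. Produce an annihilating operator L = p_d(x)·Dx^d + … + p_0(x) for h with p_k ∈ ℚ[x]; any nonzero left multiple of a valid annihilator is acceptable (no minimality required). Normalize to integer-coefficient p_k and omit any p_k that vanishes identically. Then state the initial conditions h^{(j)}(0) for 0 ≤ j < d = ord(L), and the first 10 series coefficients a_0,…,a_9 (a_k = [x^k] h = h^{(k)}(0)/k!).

f: a_k = -1, -1, -3, -5, -11, -21, -43, -85, -171, -341, …
f∘r: x↦r, Dx↦Dx/r' in L_f ⇒ L₀.
h=∫h₀ ⇒ L = L₀·Dx.
L = (1 + 6·x + 12·x^2 + 8·x^3)·Dx + (-1 + x + 3·x^2 + 4·x^3 + 2·x^4)·Dx^2  (order 2).
h: a_k = 0, -1, -1/2, -4/3, -11/4, -29/5, -40/3, -219/7, -597/8, -544/3, …
ICs: h(0) = 0, h′(0) = -1.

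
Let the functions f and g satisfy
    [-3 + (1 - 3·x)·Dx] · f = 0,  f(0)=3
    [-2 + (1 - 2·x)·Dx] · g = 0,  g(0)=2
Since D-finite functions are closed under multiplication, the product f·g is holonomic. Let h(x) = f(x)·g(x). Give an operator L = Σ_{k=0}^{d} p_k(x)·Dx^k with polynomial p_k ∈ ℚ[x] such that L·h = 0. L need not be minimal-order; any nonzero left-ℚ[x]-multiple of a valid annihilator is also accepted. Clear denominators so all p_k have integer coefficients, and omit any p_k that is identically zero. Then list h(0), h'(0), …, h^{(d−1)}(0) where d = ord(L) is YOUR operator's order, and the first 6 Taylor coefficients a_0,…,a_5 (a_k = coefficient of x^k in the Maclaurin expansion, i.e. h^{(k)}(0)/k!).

L = (-5 + 12·x) + (1 - 5·x + 6·x^2)·Dx  (order 1).
h: a_k = 6, 30, 114, 390, 1266, 3990, …
ICs: h(0) = 6.

f: a_k = 3, 9, 27, 81, 243, 729, …
g: a_k = 2, 4, 8, 16, 32, 64, …
Product ⇒ symmetric product L₀, ord ≤ 1.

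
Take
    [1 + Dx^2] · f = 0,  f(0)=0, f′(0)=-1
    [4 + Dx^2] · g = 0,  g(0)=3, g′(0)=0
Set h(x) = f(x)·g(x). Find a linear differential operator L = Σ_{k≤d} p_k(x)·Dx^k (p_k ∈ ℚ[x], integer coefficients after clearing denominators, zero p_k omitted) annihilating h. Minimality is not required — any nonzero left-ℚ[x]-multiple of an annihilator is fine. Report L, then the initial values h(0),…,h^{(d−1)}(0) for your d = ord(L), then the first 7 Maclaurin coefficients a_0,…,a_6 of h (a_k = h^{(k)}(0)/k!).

L = 9 + 10·Dx^2 + Dx^4  (order 4).
h: a_k = 0, -3, 0, 13/2, 0, -121/40, 0, …
ICs: h(0) = 0, h′(0) = -3, h′′(0) = 0, h′′′(0) = 39.

f: a_k = 0, -1, 0, 1/6, 0, -1/120, 0, …
g: a_k = 3, 0, -6, 0, 2, 0, -4/15, …
L₀ := L_f ⊗_s L_g (sym. prod.), ord ≤ 4.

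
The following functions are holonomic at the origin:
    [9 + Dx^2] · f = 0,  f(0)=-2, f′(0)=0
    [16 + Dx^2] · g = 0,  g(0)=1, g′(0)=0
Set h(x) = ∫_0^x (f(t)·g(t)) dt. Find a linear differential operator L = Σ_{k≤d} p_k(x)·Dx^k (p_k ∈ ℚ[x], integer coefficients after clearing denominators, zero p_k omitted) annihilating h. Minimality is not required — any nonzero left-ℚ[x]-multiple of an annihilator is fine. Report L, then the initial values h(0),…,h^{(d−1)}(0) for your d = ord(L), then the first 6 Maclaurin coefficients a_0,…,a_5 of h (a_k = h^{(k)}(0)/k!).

f: a_k = -2, 0, 9, 0, -27/4, 0, …
g: a_k = 1, 0, -8, 0, 32/3, 0, …
L₀ := L_f ⊗_s L_g (sym. prod.), ord ≤ 4.
Integrate: L := L₀·Dx.
L = 49·Dx + 50·Dx^3 + Dx^5  (order 5).
h: a_k = 0, -2, 0, 25/3, 0, -1201/60, …
ICs: h(0) = 0, h′(0) = -2, h′′(0) = 0, h′′′(0) = 50, h′′′′(0) = 0.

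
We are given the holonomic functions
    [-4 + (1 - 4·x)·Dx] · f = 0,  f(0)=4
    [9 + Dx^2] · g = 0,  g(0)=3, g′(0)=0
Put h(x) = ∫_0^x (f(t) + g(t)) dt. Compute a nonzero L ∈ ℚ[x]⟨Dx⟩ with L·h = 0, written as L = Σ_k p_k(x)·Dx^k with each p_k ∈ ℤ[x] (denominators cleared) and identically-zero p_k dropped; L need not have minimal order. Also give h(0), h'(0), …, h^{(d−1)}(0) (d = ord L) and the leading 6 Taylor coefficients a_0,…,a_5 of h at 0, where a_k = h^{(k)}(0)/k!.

L = (3780 - 2592·x + 5184·x^2)·Dx + (-369 + 2124·x - 3888·x^2 + 5184·x^3)·Dx^2 + (420 - 288·x + 576·x^2)·Dx^3 + (-41 + 236·x - 432·x^2 + 576·x^3)·Dx^4  (order 4).
h: a_k = 0, 7, 8, 101/6, 64, 8273/40, …
ICs: h(0) = 0, h′(0) = 7, h′′(0) = 16, h′′′(0) = 101.

f: a_k = 4, 16, 64, 256, 1024, 4096, …
g: a_k = 3, 0, -27/2, 0, 81/8, 0, …
h₀=f+g: left-lcm gives L₀, ord ≤ 3.
∫: right-multiply L₀ by Dx.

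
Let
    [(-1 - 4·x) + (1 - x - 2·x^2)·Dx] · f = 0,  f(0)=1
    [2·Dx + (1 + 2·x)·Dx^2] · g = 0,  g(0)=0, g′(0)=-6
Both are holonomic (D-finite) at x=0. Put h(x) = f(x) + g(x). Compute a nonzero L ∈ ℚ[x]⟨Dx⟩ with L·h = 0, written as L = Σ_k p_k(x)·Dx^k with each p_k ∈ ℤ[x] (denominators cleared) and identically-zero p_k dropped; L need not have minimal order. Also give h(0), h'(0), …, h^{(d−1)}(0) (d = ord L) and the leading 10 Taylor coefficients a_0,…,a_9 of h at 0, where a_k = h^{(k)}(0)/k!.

f: a_k = 1, 1, 3, 5, 11, 21, 43, 85, 171, 341, …
g: a_k = 0, -6, 6, -8, 12, -96/5, 32, -384/7, 96, -512/3, …
Sum ⇒ L₀ = lclm(L_f,L_g) in ℚ(x)⟨Dx⟩.
L = (54 + 228·x + 432·x^2 + 288·x^3 + 192·x^4)·Dx + (11 + 124·x + 464·x^2 + 704·x^3 + 592·x^4 + 320·x^5)·Dx^2 + (-4 - 19·x - 17·x^2 + 42·x^3 + 116·x^4 + 136·x^5 + 64·x^6)·Dx^3  (order 3).
h: a_k = 1, -5, 9, -3, 23, 9/5, 75, 211/7, 267, 511/3, …
ICs: h(0) = 1, h′(0) = -5, h′′(0) = 18.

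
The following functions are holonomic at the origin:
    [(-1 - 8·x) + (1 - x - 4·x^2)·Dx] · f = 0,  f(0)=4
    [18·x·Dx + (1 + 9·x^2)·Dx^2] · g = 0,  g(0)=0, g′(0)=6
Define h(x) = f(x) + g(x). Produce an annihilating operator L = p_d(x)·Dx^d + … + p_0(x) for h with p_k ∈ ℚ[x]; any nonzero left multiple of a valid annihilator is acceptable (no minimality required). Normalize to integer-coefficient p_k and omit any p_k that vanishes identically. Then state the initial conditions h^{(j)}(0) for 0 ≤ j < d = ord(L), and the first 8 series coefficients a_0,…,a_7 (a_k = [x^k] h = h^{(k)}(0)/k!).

L = (-90 + 360·x + 6462·x^2 + 14688·x^3 + 63936·x^4 + 31104·x^6)·Dx + (36 + 294·x + 324·x^2 + 3198·x^3 + 13680·x^4 + 46080·x^5 + 3888·x^6 + 31104·x^7)·Dx^2 + (-5 - 16·x - 160·x^2 + 96·x^3 - 555·x^4 + 2304·x^5 + 4896·x^6 + 1296·x^7 + 5184·x^8)·Dx^3  (order 3).
h: a_k = 4, 10, 20, 18, 116, 1786/5, 724, 7974/7, …
ICs: h(0) = 4, h′(0) = 10, h′′(0) = 40.

f: a_k = 4, 4, 20, 36, 116, 260, 724, 1764, …
g: a_k = 0, 6, 0, -18, 0, 486/5, 0, -4374/7, …
L₀ := lclm(L_f,L_g); ord L₀ ≤ 1+2.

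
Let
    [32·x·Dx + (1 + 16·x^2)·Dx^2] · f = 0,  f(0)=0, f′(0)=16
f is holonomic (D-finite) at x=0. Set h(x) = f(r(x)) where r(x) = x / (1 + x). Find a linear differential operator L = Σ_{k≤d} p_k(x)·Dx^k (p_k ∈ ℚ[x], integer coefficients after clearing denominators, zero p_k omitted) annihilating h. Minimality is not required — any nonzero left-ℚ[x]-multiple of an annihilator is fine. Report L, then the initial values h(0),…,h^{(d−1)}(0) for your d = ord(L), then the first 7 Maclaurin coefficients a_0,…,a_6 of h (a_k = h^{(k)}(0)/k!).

L = (2 + 34·x)·Dx + (1 + 2·x + 17·x^2)·Dx^2  (order 2).
h: a_k = 0, 16, -16, -208/3, 240, 1616/5, -9776/3, …
ICs: h(0) = 0, h′(0) = 16.

f: a_k = 0, 16, 0, -256/3, 0, 4096/5, 0, …
h₀=f(r): pull back L_f along r ⇒ L₀.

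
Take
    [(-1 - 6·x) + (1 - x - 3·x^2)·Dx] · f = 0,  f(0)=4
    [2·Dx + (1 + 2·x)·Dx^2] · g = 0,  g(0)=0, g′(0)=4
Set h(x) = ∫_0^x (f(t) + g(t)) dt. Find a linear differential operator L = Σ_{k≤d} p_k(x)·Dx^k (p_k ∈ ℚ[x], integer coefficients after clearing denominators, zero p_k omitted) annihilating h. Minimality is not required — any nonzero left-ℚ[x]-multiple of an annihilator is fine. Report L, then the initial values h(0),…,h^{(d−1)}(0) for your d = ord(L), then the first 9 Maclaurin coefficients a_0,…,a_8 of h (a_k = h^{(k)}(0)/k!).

L = (74 + 412·x + 948·x^2 + 864·x^3 + 648·x^4)·Dx^2 + (17 + 212·x + 890·x^2 + 1644·x^3 + 1764·x^4 + 1080·x^5)·Dx^3 + (-5 - 27·x - 33·x^2 + 68·x^3 + 276·x^4 + 396·x^5 + 216·x^6)·Dx^4  (order 4).
h: a_k = 0, 4, 4, 4, 25/3, 68/5, 144/5, 1100/21, 1583/14, …
ICs: h(0) = 0, h′(0) = 4, h′′(0) = 8, h′′′(0) = 24.

f: a_k = 4, 4, 16, 28, 76, 160, 388, 868, 2032, …
g: a_k = 0, 4, -4, 16/3, -8, 64/5, -64/3, 256/7, -64, …
f+g: L₀ = lclm(L_f,L_g), ord ≤ 1+2.
Integrate: L := L₀·Dx.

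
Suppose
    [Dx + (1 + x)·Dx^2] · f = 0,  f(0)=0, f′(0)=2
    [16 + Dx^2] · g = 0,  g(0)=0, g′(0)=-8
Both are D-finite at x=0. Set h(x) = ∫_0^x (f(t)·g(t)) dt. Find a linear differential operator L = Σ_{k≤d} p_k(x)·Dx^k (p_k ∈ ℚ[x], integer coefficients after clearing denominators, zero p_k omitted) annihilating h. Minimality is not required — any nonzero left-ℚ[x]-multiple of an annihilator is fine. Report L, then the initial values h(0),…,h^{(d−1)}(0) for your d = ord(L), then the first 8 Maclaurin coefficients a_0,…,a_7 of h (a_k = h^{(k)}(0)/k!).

f: a_k = 0, 2, -1, 2/3, -1/2, 2/5, -1/3, 2/7, …
g: a_k = 0, -8, 0, 64/3, 0, -256/15, 0, 2048/315, …
Sym-product of L_f,L_g gives L₀ (≤ ord 4).
Integrate: L := L₀·Dx.
L = (15072 + 62976·x + 97024·x^2 + 65536·x^3 + 16384·x^4)·Dx + (1984 + 6080·x + 6144·x^2 + 2048·x^3)·Dx^2 + (1950 + 8000·x + 12192·x^2 + 8192·x^3 + 2048·x^4)·Dx^3 + (124 + 380·x + 384·x^2 + 128·x^3)·Dx^4 + (63 + 254·x + 383·x^2 + 256·x^3 + 64·x^4)·Dx^5  (order 5).
h: a_k = 0, 0, 0, -16/3, 2, 112/15, -26/9, -208/63, …
ICs: h(0) = 0, h′(0) = 0, h′′(0) = 0, h′′′(0) = -32, h′′′′(0) = 48.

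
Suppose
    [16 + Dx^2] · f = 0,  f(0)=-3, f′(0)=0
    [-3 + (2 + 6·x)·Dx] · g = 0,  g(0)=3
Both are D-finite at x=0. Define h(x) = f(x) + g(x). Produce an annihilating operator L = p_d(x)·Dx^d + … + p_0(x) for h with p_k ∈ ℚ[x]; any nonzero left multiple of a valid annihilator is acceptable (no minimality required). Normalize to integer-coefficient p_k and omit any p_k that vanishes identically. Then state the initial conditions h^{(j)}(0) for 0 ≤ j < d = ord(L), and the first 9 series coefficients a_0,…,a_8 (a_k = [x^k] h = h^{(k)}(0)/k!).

f: a_k = -3, 0, 24, 0, -32, 0, 256/15, 0, -512/105, …
g: a_k = 3, 9/2, -27/8, 81/16, -1215/128, 5103/256, -45927/1024, 216513/2048, -8444007/32768, …
Weyl lclm of L_f,L_g ⇒ L₀ (ord ≤ 3).
L = (-4368 - 18432·x - 27648·x^2) + (1760 + 17568·x + 55296·x^2 + 55296·x^3)·Dx + (-273 - 1152·x - 1728·x^2)·Dx^2 + (110 + 1098·x + 3456·x^2 + 3456·x^3)·Dx^3  (order 3).
h: a_k = 0, 9/2, 165/8, 81/16, -5311/128, 5103/256, -426761/15360, 216513/2048, -903397951/3440640, …
ICs: h(0) = 0, h′(0) = 9/2, h′′(0) = 165/4.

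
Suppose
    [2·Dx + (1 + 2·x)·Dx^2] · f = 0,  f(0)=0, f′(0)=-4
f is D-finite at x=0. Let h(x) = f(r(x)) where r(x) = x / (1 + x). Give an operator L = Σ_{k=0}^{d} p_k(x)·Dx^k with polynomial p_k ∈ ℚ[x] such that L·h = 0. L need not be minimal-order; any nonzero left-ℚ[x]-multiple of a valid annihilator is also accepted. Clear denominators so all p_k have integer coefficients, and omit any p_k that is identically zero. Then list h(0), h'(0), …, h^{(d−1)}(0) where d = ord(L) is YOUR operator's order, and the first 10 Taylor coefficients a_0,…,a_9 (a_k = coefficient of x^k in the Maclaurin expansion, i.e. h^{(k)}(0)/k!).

f: a_k = 0, -4, 4, -16/3, 8, -64/5, 64/3, -256/7, 64, -1024/9, …
Change of var in L_f (x↦r) gives L₀.
L = (4 + 6·x)·Dx + (1 + 4·x + 3·x^2)·Dx^2  (order 2).
h: a_k = 0, -4, 8, -52/3, 40, -484/5, 728/3, -4372/7, 1640, -39364/9, …
ICs: h(0) = 0, h′(0) = -4.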